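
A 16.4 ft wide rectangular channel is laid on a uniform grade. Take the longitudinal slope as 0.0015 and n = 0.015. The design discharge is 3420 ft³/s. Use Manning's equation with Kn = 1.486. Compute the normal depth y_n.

Manning's equation rearranged: A R^(2/3) = nQ / (1.486·√S) = 0.015 × 3420 / (1.486 × √0.0015) = 891.4.
Try y = 14.7 ft: A R^(2/3) = 729.5 — too small.
Try y = 17.3 ft: A R^(2/3) = 890.8 — close enough.

y_n = 17.3 ft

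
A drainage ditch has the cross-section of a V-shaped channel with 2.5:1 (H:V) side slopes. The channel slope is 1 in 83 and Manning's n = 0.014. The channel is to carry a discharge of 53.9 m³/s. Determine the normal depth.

Manning's equation rearranged: A R^(2/3) = nQ / (1·√S) = 0.014 × 53.9 / (√0.01205) = 6.875.
At y = 2.03 m: A R^(2/3) = 9.903 — high.
At y = 1.3 m: A R^(2/3) = 3.017 — low.
At y = 1.77 m: A R^(2/3) = 6.871 — ≈ 6.875.

y_n = 1.77 m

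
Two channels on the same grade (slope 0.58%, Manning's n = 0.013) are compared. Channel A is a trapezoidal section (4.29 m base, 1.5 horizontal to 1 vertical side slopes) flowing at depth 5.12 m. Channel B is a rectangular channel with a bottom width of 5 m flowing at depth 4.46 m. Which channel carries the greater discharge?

Channel A: With bottom width b = 4.29 m and side slope z = 1.5: A = (b + zy)y = (4.29 + 1.5×5.12)×5.12 = 61.29 m²; P = b + 2y√(1+z²) = 4.29 + 2×5.12×1.803 = 22.75 m. Hydraulic radius R = A/P = 61.29/22.75 = 2.694 m. Q_A = (1/0.013)·61.29·2.694^(2/3)·√0.0058 = 695.1 m³/s.
Channel B: Flow area A = b·y = 5 × 4.46 = 22.3 m². Wetted perimeter P = b + 2y = 5 + 2×4.46 = 13.92 m. Hydraulic radius R = A/P = 22.3/13.92 = 1.602 m. Q_B = (1/0.013)·22.3·1.602^(2/3)·√0.0058 = 178.9 m³/s.
Q_A = 695.1 m³/s vs Q_B = 178.9 m³/s, so channel A carries more.

channel A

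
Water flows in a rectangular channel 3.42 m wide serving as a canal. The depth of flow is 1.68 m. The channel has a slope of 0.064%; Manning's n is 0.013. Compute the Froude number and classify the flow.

subcritical

Flow area A = b·y = 3.42 × 1.68 = 5.746 m². Wetted perimeter P = b + 2y = 3.42 + 2×1.68 = 6.78 m.
Hydraulic radius R = A/P = 5.746/6.78 = 0.8474 m.
V = (1/n) R^(2/3) √S = (1/0.013) × 0.8474^(2/3) × √0.00064 = 1.743 m/s. Hydraulic depth D_h = A/T = 5.746/3.42 = 1.68 m.
Froude number Fr = V/√(g·D_h) = 1.743/√(9.81×1.68) = 0.429, which is less than 1, so the flow is subcritical.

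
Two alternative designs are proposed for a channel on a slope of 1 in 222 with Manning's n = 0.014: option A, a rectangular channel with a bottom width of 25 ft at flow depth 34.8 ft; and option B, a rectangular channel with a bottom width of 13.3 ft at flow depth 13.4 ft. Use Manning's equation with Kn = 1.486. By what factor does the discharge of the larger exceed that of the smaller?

Channel A: Flow area A = b·y = 25 × 34.8 = 870 ft². Wetted perimeter P = b + 2y = 25 + 2×34.8 = 94.6 ft. Hydraulic radius R = A/P = 870/94.6 = 9.197 ft. Q_A = (1.486/0.014)·870·9.197^(2/3)·√0.004505 = 27210 ft³/s.
Channel B: Flow area A = b·y = 13.3 × 13.4 = 178.2 ft². Wetted perimeter P = b + 2y = 13.3 + 2×13.4 = 40.1 ft. Hydraulic radius R = A/P = 178.2/40.1 = 4.444 ft. Q_B = (1.486/0.014)·178.2·4.444^(2/3)·√0.004505 = 3432 ft³/s.
The larger discharge is 27210 ft³/s and the smaller is 3432 ft³/s; the ratio is 7.93.

7.93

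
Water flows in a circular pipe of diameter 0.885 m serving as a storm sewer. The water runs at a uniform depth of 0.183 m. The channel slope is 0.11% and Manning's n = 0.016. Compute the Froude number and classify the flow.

For a circular section of diameter D = 0.885 m at depth y = 0.183 m, the central angle is θ = 2 arccos(1 − 2y/D) = 1.888 rad. Then A = (D²/8)(θ − sin θ) = 0.09186 m² and P = Dθ/2 = 0.8356 m.
Hydraulic radius R = A/P = 0.09186/0.8356 = 0.1099 m.
V = (1/n) R^(2/3) √S = (1/0.016) × 0.1099^(2/3) × √0.0011 = 0.4757 m/s. Hydraulic depth D_h = A/T = 0.09186/0.7168 = 0.1281 m.
Froude number Fr = V/√(g·D_h) = 0.4757/√(9.81×0.1281) = 0.424, which is less than 1, so the flow is subcritical.

subcritical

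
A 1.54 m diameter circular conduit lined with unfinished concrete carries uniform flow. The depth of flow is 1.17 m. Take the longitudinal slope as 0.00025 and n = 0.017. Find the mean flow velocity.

For a circular section of diameter D = 1.54 m at depth y = 1.17 m, the central angle is θ = 2 arccos(1 − 2y/D) = 4.234 rad. Then A = (D²/8)(θ − sin θ) = 1.518 m² and P = Dθ/2 = 3.26 m.
Hydraulic radius R = A/P = 1.518/3.26 = 0.4657 m.
From Manning's equation, V = (1/n) R^(2/3) S^(1/2) = (1/0.017) × 0.4657^(2/3) × 0.00025^(1/2) = 0.559 m/s.

V = 0.559 m/s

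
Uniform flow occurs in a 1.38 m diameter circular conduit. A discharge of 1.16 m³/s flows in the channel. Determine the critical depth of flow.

y_c = 0.561 m

At critical depth, Q² T / (g A³) = 1, i.e. A³/T = Q²/g = 1.16²/9.81 = 0.1372.
At y = 0.656 m: A³/T = 0.2499 — over.
At y = 0.413 m: A³/T = 0.0421 — short.
At y = 0.561 m: A³/T = 0.1372 — close enough.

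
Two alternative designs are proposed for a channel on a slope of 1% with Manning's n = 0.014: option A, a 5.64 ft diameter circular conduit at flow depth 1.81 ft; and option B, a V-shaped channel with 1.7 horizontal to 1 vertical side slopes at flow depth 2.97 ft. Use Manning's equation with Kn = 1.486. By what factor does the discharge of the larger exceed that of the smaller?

Channel A: For a circular section of diameter D = 5.64 ft at depth y = 1.81 ft, the central angle is θ = 2 arccos(1 − 2y/D) = 2.409 rad. Then A = (D²/8)(θ − sin θ) = 6.919 ft² and P = Dθ/2 = 6.793 ft. Hydraulic radius R = A/P = 6.919/6.793 = 1.019 ft. Q_A = (1.486/0.014)·6.919·1.019^(2/3)·√0.01 = 74.35 ft³/s.
Channel B: For a triangular section with side slope z = 1.7: A = zy² = 1.7×2.97² = 15 ft²; P = 2y√(1+z²) = 2×2.97×1.972 = 11.72 ft. Hydraulic radius R = A/P = 15/11.72 = 1.28 ft. Q_B = (1.486/0.014)·15·1.28^(2/3)·√0.01 = 187.6 ft³/s.
The larger discharge is 187.6 ft³/s and the smaller is 74.35 ft³/s; the ratio is 2.52.

2.52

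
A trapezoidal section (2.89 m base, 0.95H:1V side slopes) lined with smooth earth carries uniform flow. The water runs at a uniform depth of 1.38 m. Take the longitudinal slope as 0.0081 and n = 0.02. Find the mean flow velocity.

V = 4.09 m/s

With bottom width b = 2.89 m and side slope z = 0.95: A = (b + zy)y = (2.89 + 0.95×1.38)×1.38 = 5.797 m²; P = b + 2y√(1+z²) = 2.89 + 2×1.38×1.379 = 6.697 m.
Hydraulic radius R = A/P = 5.797/6.697 = 0.8657 m.
From Manning's equation, V = (1/n) R^(2/3) S^(1/2) = (1/0.02) × 0.8657^(2/3) × 0.0081^(1/2) = 4.09 m/s.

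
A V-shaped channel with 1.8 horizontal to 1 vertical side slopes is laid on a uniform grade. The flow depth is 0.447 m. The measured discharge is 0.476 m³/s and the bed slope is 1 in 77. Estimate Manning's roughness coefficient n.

n = 0.029

For a triangular section with side slope z = 1.8: A = zy² = 1.8×0.447² = 0.3597 m²; P = 2y√(1+z²) = 2×0.447×2.059 = 1.841 m.
Hydraulic radius R = A/P = 0.3597/1.841 = 0.1954 m.
Rearranging Manning's equation: n = (1/Q) A R^(2/3) S^(1/2) = (1/0.476) × 0.3597 × 0.1954^(2/3) × √0.01299 = 0.029.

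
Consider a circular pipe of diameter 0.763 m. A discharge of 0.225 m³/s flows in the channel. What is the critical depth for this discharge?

y_c = 0.286 m

At critical depth, Q² T / (g A³) = 1, i.e. A³/T = Q²/g = 0.225²/9.81 = 0.005161.
At y = 0.331 m: A³/T = 0.009098 — over.
At y = 0.254 m: A³/T = 0.003285 — short.
At y = 0.286 m: A³/T = 0.005191 — ≈ 0.005161.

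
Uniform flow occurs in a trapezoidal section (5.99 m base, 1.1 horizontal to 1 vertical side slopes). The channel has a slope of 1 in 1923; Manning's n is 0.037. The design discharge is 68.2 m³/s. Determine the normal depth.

Manning's equation rearranged: A R^(2/3) = nQ / (1·√S) = 0.037 × 68.2 / (√0.00052) = 110.7.
At y = 3.94 m: A R^(2/3) = 70.82 — too small.
At y = 6.05 m: A R^(2/3) = 165.8 — too large.
At y = 4.95 m: A R^(2/3) = 110.7 — close enough.

y_n = 4.95 m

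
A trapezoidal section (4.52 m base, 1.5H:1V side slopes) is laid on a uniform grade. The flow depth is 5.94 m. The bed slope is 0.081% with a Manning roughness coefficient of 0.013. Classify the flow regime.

subcritical

With bottom width b = 4.52 m and side slope z = 1.5: A = (b + zy)y = (4.52 + 1.5×5.94)×5.94 = 79.77 m²; P = b + 2y√(1+z²) = 4.52 + 2×5.94×1.803 = 25.94 m.
Hydraulic radius R = A/P = 79.77/25.94 = 3.076 m.
V = (1/n) R^(2/3) √S = (1/0.013) × 3.076^(2/3) × √0.00081 = 4.63 m/s. Hydraulic depth D_h = A/T = 79.77/22.34 = 3.571 m.
Froude number Fr = V/√(g·D_h) = 4.63/√(9.81×3.571) = 0.782, which is less than 1, so the flow is subcritical.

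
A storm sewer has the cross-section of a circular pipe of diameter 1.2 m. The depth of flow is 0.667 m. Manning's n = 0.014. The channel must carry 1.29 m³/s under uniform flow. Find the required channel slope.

S = 0.00358

For a circular section of diameter D = 1.2 m at depth y = 0.667 m, the central angle is θ = 2 arccos(1 − 2y/D) = 3.365 rad. Then A = (D²/8)(θ − sin θ) = 0.6457 m² and P = Dθ/2 = 2.019 m.
Hydraulic radius R = A/P = 0.6457/2.019 = 0.3198 m.
From Manning's equation, S = [nQ / (1 A R^(2/3))]² = [0.014 × 1.29 / (1 × 0.6457 × 0.3198^(2/3))]² = 0.00358.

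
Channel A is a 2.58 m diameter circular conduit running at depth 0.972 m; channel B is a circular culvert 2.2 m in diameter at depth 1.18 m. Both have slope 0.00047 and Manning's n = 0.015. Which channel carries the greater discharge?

channel B

Channel A: For a circular section of diameter D = 2.58 m at depth y = 0.972 m, the central angle is θ = 2 arccos(1 − 2y/D) = 2.643 rad. Then A = (D²/8)(θ − sin θ) = 1.802 m² and P = Dθ/2 = 3.41 m. Hydraulic radius R = A/P = 1.802/3.41 = 0.5284 m. Q_A = (1/0.015)·1.802·0.5284^(2/3)·√0.00047 = 1.702 m³/s.
Channel B: For a circular section of diameter D = 2.2 m at depth y = 1.18 m, the central angle is θ = 2 arccos(1 − 2y/D) = 3.287 rad. Then A = (D²/8)(θ − sin θ) = 2.077 m² and P = Dθ/2 = 3.616 m. Hydraulic radius R = A/P = 2.077/3.616 = 0.5743 m. Q_B = (1/0.015)·2.077·0.5743^(2/3)·√0.00047 = 2.073 m³/s.
Q_A = 1.702 m³/s vs Q_B = 2.073 m³/s, so channel B carries more.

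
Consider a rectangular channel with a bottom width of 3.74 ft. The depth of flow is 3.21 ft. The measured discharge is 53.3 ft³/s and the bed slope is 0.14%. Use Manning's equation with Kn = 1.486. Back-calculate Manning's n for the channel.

Flow area A = b·y = 3.74 × 3.21 = 12.01 ft². Wetted perimeter P = b + 2y = 3.74 + 2×3.21 = 10.16 ft.
Hydraulic radius R = A/P = 12.01/10.16 = 1.182 ft.
Rearranging Manning's equation: n = (1.486/Q) A R^(2/3) S^(1/2) = (1.486/53.3) × 12.01 × 1.182^(2/3) × √0.0014 = 0.014.

n = 0.014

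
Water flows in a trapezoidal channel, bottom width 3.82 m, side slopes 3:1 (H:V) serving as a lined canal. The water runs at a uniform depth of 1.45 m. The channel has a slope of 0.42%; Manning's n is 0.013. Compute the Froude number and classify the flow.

supercritical

With bottom width b = 3.82 m and side slope z = 3: A = (b + zy)y = (3.82 + 3×1.45)×1.45 = 11.85 m²; P = b + 2y√(1+z²) = 3.82 + 2×1.45×3.162 = 12.99 m.
Hydraulic radius R = A/P = 11.85/12.99 = 0.9119 m.
V = (1/n) R^(2/3) √S = (1/0.013) × 0.9119^(2/3) × √0.0042 = 4.688 m/s. Hydraulic depth D_h = A/T = 11.85/12.52 = 0.9462 m.
Froude number Fr = V/√(g·D_h) = 4.688/√(9.81×0.9462) = 1.54, which is greater than 1, so the flow is supercritical.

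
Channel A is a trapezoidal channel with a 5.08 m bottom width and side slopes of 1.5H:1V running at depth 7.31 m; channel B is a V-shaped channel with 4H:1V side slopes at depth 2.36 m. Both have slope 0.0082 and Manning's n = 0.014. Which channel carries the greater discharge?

channel A

Channel A: With bottom width b = 5.08 m and side slope z = 1.5: A = (b + zy)y = (5.08 + 1.5×7.31)×7.31 = 117.3 m²; P = b + 2y√(1+z²) = 5.08 + 2×7.31×1.803 = 31.44 m. Hydraulic radius R = A/P = 117.3/31.44 = 3.731 m. Q_A = (1/0.014)·117.3·3.731^(2/3)·√0.0082 = 1825 m³/s.
Channel B: For a triangular section with side slope z = 4: A = zy² = 4×2.36² = 22.28 m²; P = 2y√(1+z²) = 2×2.36×4.123 = 19.46 m. Hydraulic radius R = A/P = 22.28/19.46 = 1.145 m. Q_B = (1/0.014)·22.28·1.145^(2/3)·√0.0082 = 157.7 m³/s.
Q_A = 1825 m³/s vs Q_B = 157.7 m³/s, so channel A carries more.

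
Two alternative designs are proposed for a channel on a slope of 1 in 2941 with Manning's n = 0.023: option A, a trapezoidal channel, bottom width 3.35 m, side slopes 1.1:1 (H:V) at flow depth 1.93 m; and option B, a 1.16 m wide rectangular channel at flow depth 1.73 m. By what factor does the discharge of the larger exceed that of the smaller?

Channel A: With bottom width b = 3.35 m and side slope z = 1.1: A = (b + zy)y = (3.35 + 1.1×1.93)×1.93 = 10.56 m²; P = b + 2y√(1+z²) = 3.35 + 2×1.93×1.487 = 9.088 m. Hydraulic radius R = A/P = 10.56/9.088 = 1.162 m. Q_A = (1/0.023)·10.56·1.162^(2/3)·√0.00034 = 9.361 m³/s.
Channel B: Flow area A = b·y = 1.16 × 1.73 = 2.007 m². Wetted perimeter P = b + 2y = 1.16 + 2×1.73 = 4.62 m. Hydraulic radius R = A/P = 2.007/4.62 = 0.4344 m. Q_B = (1/0.023)·2.007·0.4344^(2/3)·√0.00034 = 0.9228 m³/s.
The larger discharge is 9.361 m³/s and the smaller is 0.9228 m³/s; the ratio is 10.1.

10.1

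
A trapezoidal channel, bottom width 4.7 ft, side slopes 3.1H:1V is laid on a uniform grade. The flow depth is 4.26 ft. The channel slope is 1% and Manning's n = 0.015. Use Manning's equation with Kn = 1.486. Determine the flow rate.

Q = 1340 ft³/s

With bottom width b = 4.7 ft and side slope z = 3.1: A = (b + zy)y = (4.7 + 3.1×4.26)×4.26 = 76.28 ft²; P = b + 2y√(1+z²) = 4.7 + 2×4.26×3.257 = 32.45 ft.
Hydraulic radius R = A/P = 76.28/32.45 = 2.351 ft.
Manning's equation: Q = (1.486/n) A R^(2/3) S^(1/2) = (1.486/0.015) × 76.28 × 2.351^(2/3) × 0.01^(1/2) = 1340 ft³/s.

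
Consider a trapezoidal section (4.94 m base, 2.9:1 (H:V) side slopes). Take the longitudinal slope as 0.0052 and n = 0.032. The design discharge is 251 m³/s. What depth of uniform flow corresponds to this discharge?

y_n = 3.97 m

Manning's equation rearranged: A R^(2/3) = nQ / (1·√S) = 0.032 × 251 / (√0.0052) = 111.4.
At y = 4.68 m: A R^(2/3) = 162.7 — high.
At y = 3.4 m: A R^(2/3) = 78.55 — low.
At y = 3.97 m: A R^(2/3) = 111.5 — close enough.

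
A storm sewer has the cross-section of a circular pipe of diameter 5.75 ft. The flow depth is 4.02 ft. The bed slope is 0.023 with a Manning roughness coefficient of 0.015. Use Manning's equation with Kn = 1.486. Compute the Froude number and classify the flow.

supercritical

For a circular section of diameter D = 5.75 ft at depth y = 4.02 ft, the central angle is θ = 2 arccos(1 − 2y/D) = 3.961 rad. Then A = (D²/8)(θ − sin θ) = 19.39 ft² and P = Dθ/2 = 11.39 ft.
Hydraulic radius R = A/P = 19.39/11.39 = 1.703 ft.
V = (1.486/n) R^(2/3) √S = (1.486/0.015) × 1.703^(2/3) × √0.023 = 21.42 ft/s. Hydraulic depth D_h = A/T = 19.39/5.274 = 3.676 ft.
Froude number Fr = V/√(g·D_h) = 21.42/√(32.2×3.676) = 1.97, which is greater than 1, so the flow is supercritical.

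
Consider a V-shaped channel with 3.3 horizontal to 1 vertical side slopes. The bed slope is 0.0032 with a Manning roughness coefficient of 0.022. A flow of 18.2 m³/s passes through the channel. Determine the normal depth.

Manning's equation rearranged: A R^(2/3) = nQ / (1·√S) = 0.022 × 18.2 / (√0.0032) = 7.078.
Trying y = 1.29 m: A R^(2/3) = 3.981 — short.
Trying y = 1.94 m: A R^(2/3) = 11.82 — over.
Trying y = 1.6 m: A R^(2/3) = 7.07 — matches.

y_n = 1.6 m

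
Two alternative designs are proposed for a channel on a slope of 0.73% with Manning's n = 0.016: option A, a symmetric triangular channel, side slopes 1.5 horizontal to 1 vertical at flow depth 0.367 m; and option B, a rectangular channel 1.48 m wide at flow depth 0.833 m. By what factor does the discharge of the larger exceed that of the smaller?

Channel A: For a triangular section with side slope z = 1.5: A = zy² = 1.5×0.367² = 0.202 m²; P = 2y√(1+z²) = 2×0.367×1.803 = 1.323 m. Hydraulic radius R = A/P = 0.202/1.323 = 0.1527 m. Q_A = (1/0.016)·0.202·0.1527^(2/3)·√0.0073 = 0.3082 m³/s.
Channel B: Flow area A = b·y = 1.48 × 0.833 = 1.233 m². Wetted perimeter P = b + 2y = 1.48 + 2×0.833 = 3.146 m. Hydraulic radius R = A/P = 1.233/3.146 = 0.3919 m. Q_B = (1/0.016)·1.233·0.3919^(2/3)·√0.0073 = 3.525 m³/s.
The larger discharge is 3.525 m³/s and the smaller is 0.3082 m³/s; the ratio is 11.4.

11.4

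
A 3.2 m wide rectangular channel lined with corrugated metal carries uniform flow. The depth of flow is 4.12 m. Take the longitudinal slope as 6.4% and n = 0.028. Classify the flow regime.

supercritical

Flow area A = b·y = 3.2 × 4.12 = 13.18 m². Wetted perimeter P = b + 2y = 3.2 + 2×4.12 = 11.44 m.
Hydraulic radius R = A/P = 13.18/11.44 = 1.152 m.
V = (1/n) R^(2/3) √S = (1/0.028) × 1.152^(2/3) × √0.064 = 9.931 m/s. Hydraulic depth D_h = A/T = 13.18/3.2 = 4.12 m.
Froude number Fr = V/√(g·D_h) = 9.931/√(9.81×4.12) = 1.56, which is greater than 1, so the flow is supercritical.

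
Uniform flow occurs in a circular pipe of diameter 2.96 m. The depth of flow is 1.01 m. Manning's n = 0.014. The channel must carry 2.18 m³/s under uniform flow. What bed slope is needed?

For a circular section of diameter D = 2.96 m at depth y = 1.01 m, the central angle is θ = 2 arccos(1 − 2y/D) = 2.495 rad. Then A = (D²/8)(θ − sin θ) = 2.073 m² and P = Dθ/2 = 3.693 m.
Hydraulic radius R = A/P = 2.073/3.693 = 0.5614 m.
From Manning's equation, S = [nQ / (1 A R^(2/3))]² = [0.014 × 2.18 / (1 × 2.073 × 0.5614^(2/3))]² = 0.000468.

S = 0.000468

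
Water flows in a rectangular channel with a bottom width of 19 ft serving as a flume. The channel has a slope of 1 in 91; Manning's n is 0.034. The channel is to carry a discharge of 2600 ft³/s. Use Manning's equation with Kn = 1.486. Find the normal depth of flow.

y_n = 10.3 ft

Manning's equation rearranged: A R^(2/3) = nQ / (1.486·√S) = 0.034 × 2600 / (1.486 × √0.01099) = 567.5.
Try y = 7.08 ft: A R^(2/3) = 342.2 — low.
Try y = 10.3 ft: A R^(2/3) = 567.8 — close enough.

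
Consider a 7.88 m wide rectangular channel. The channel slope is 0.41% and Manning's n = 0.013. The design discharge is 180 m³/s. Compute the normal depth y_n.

Manning's equation rearranged: A R^(2/3) = nQ / (1·√S) = 0.013 × 180 / (√0.0041) = 36.54.
Try y = 4.04 m: A R^(2/3) = 50.45 — too large.
Try y = 2.45 m: A R^(2/3) = 25.42 — too small.
Try y = 3.18 m: A R^(2/3) = 36.52 — matches.

y_n = 3.18 m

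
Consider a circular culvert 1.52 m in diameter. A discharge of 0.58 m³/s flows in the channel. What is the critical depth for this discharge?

y_c = 0.381 m

At critical depth, Q² T / (g A³) = 1, i.e. A³/T = Q²/g = 0.58²/9.81 = 0.03429.
At y = 0.333 m: A³/T = 0.02026 — short.
At y = 0.481 m: A³/T = 0.08472 — over.
At y = 0.381 m: A³/T = 0.03427 — close enough.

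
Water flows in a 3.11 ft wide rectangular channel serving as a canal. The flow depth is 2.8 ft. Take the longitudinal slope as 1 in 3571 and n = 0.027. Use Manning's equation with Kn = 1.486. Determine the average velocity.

V = 0.921 ft/s

Flow area A = b·y = 3.11 × 2.8 = 8.708 ft². Wetted perimeter P = b + 2y = 3.11 + 2×2.8 = 8.71 ft.
Hydraulic radius R = A/P = 8.708/8.71 = 0.9998 ft.
From Manning's equation, V = (1.486/n) R^(2/3) S^(1/2) = (1.486/0.027) × 0.9998^(2/3) × 0.00028^(1/2) = 0.921 ft/s.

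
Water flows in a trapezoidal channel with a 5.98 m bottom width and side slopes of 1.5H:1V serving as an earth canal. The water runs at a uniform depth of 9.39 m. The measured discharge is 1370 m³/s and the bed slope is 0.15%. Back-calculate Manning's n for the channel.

n = 0.015

With bottom width b = 5.98 m and side slope z = 1.5: A = (b + zy)y = (5.98 + 1.5×9.39)×9.39 = 188.4 m²; P = b + 2y√(1+z²) = 5.98 + 2×9.39×1.803 = 39.84 m.
Hydraulic radius R = A/P = 188.4/39.84 = 4.73 m.
Rearranging Manning's equation: n = (1/Q) A R^(2/3) S^(1/2) = (1/1370) × 188.4 × 4.73^(2/3) × √0.0015 = 0.015.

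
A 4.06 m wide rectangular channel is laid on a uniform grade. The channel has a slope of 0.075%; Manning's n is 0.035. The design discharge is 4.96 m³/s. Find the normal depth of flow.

Manning's equation rearranged: A R^(2/3) = nQ / (1·√S) = 0.035 × 4.96 / (√0.00075) = 6.339.
Try y = 1.81 m: A R^(2/3) = 7.136 — high.
Try y = 1.66 m: A R^(2/3) = 6.344 — ≈ 6.339.

y_n = 1.66 m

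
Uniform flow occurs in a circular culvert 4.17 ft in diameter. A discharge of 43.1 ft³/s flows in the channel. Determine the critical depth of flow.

At critical depth, Q² T / (g A³) = 1, i.e. A³/T = Q²/g = 43.1²/32.2 = 57.69.
At y = 1.73 ft: A³/T = 37.38 — short.
At y = 2.43 ft: A³/T = 137.1 — over.
At y = 1.94 ft: A³/T = 57.97 — close enough.

y_c = 1.94 ft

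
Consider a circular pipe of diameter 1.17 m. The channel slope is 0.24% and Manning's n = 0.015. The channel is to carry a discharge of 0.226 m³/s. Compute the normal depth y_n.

Manning's equation rearranged: A R^(2/3) = nQ / (1·√S) = 0.015 × 0.226 / (√0.0024) = 0.0692.
Try y = 0.355 m: A R^(2/3) = 0.09483 — high.
Try y = 0.302 m: A R^(2/3) = 0.06913 — matches.

y_n = 0.302 m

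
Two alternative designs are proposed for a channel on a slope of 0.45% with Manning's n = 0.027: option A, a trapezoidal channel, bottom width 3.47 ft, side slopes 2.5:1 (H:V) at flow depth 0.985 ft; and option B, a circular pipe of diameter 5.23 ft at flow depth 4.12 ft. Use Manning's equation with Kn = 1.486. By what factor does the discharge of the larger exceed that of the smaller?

5.55

Channel A: With bottom width b = 3.47 ft and side slope z = 2.5: A = (b + zy)y = (3.47 + 2.5×0.985)×0.985 = 5.844 ft²; P = b + 2y√(1+z²) = 3.47 + 2×0.985×2.693 = 8.774 ft. Hydraulic radius R = A/P = 5.844/8.774 = 0.666 ft. Q_A = (1.486/0.027)·5.844·0.666^(2/3)·√0.0045 = 16.45 ft³/s.
Channel B: For a circular section of diameter D = 5.23 ft at depth y = 4.12 ft, the central angle is θ = 2 arccos(1 − 2y/D) = 4.368 rad. Then A = (D²/8)(θ − sin θ) = 18.15 ft² and P = Dθ/2 = 11.42 ft. Hydraulic radius R = A/P = 18.15/11.42 = 1.589 ft. Q_B = (1.486/0.027)·18.15·1.589^(2/3)·√0.0045 = 91.27 ft³/s.
The larger discharge is 91.27 ft³/s and the smaller is 16.45 ft³/s; the ratio is 5.55.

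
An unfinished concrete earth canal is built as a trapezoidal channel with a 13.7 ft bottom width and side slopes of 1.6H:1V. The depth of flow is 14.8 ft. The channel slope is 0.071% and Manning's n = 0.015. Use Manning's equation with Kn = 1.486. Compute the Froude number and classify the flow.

subcritical

With bottom width b = 13.7 ft and side slope z = 1.6: A = (b + zy)y = (13.7 + 1.6×14.8)×14.8 = 553.2 ft²; P = b + 2y√(1+z²) = 13.7 + 2×14.8×1.887 = 69.55 ft.
Hydraulic radius R = A/P = 553.2/69.55 = 7.954 ft.
V = (1.486/n) R^(2/3) √S = (1.486/0.015) × 7.954^(2/3) × √0.00071 = 10.52 ft/s. Hydraulic depth D_h = A/T = 553.2/61.06 = 9.06 ft.
Froude number Fr = V/√(g·D_h) = 10.52/√(32.2×9.06) = 0.616, which is less than 1, so the flow is subcritical.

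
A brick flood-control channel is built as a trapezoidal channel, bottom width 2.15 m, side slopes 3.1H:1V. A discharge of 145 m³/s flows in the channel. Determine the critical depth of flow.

At critical depth, Q² T / (g A³) = 1, i.e. A³/T = Q²/g = 145²/9.81 = 2143.
Try y = 3.82 m: A³/T = 5911 — over.
Try y = 2.52 m: A³/T = 890.1 — short.
Try y = 3.06 m: A³/T = 2137 — ≈ 2143.

y_c = 3.06 m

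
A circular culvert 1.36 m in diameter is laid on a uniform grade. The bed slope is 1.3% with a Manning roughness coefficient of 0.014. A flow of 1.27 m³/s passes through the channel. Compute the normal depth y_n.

Manning's equation rearranged: A R^(2/3) = nQ / (1·√S) = 0.014 × 1.27 / (√0.013) = 0.1559.
At y = 0.351 m: A R^(2/3) = 0.1032 — low.
At y = 0.469 m: A R^(2/3) = 0.1809 — high.
At y = 0.434 m: A R^(2/3) = 0.1561 — close enough.

y_n = 0.434 m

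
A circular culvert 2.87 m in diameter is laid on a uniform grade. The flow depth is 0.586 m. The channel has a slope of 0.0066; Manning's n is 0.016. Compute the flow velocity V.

For a circular section of diameter D = 2.87 m at depth y = 0.586 m, the central angle is θ = 2 arccos(1 − 2y/D) = 1.875 rad. Then A = (D²/8)(θ − sin θ) = 0.9487 m² and P = Dθ/2 = 2.691 m.
Hydraulic radius R = A/P = 0.9487/2.691 = 0.3525 m.
From Manning's equation, V = (1/n) R^(2/3) S^(1/2) = (1/0.016) × 0.3525^(2/3) × 0.0066^(1/2) = 2.53 m/s.

V = 2.53 m/s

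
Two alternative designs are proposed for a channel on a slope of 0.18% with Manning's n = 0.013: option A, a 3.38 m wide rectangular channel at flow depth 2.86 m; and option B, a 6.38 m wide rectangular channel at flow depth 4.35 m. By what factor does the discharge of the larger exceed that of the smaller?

Channel A: Flow area A = b·y = 3.38 × 2.86 = 9.667 m². Wetted perimeter P = b + 2y = 3.38 + 2×2.86 = 9.1 m. Hydraulic radius R = A/P = 9.667/9.1 = 1.062 m. Q_A = (1/0.013)·9.667·1.062^(2/3)·√0.0018 = 32.85 m³/s.
Channel B: Flow area A = b·y = 6.38 × 4.35 = 27.75 m². Wetted perimeter P = b + 2y = 6.38 + 2×4.35 = 15.08 m. Hydraulic radius R = A/P = 27.75/15.08 = 1.84 m. Q_B = (1/0.013)·27.75·1.84^(2/3)·√0.0018 = 136 m³/s.
The larger discharge is 136 m³/s and the smaller is 32.85 m³/s; the ratio is 4.14.

4.14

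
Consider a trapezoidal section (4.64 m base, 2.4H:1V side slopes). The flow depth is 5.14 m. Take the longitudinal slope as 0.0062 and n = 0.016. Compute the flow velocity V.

With bottom width b = 4.64 m and side slope z = 2.4: A = (b + zy)y = (4.64 + 2.4×5.14)×5.14 = 87.26 m²; P = b + 2y√(1+z²) = 4.64 + 2×5.14×2.6 = 31.37 m.
Hydraulic radius R = A/P = 87.26/31.37 = 2.782 m.
From Manning's equation, V = (1/n) R^(2/3) S^(1/2) = (1/0.016) × 2.782^(2/3) × 0.0062^(1/2) = 9.73 m/s.

V = 9.73 m/s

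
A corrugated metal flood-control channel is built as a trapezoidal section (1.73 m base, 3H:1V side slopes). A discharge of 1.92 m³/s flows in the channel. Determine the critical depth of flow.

At critical depth, Q² T / (g A³) = 1, i.e. A³/T = Q²/g = 1.92²/9.81 = 0.3758.
Try y = 0.289 m: A³/T = 0.122 — too small.
Try y = 0.396 m: A³/T = 0.3758 — matches.

y_c = 0.396 m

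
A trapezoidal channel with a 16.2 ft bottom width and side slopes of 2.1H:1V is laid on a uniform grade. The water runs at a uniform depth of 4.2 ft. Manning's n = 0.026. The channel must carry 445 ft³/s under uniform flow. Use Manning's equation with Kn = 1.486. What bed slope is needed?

With bottom width b = 16.2 ft and side slope z = 2.1: A = (b + zy)y = (16.2 + 2.1×4.2)×4.2 = 105.1 ft²; P = b + 2y√(1+z²) = 16.2 + 2×4.2×2.326 = 35.74 ft.
Hydraulic radius R = A/P = 105.1/35.74 = 2.94 ft.
From Manning's equation, S = [nQ / (1.486 A R^(2/3))]² = [0.026 × 445 / (1.486 × 105.1 × 2.94^(2/3))]² = 0.0013.

S = 0.0013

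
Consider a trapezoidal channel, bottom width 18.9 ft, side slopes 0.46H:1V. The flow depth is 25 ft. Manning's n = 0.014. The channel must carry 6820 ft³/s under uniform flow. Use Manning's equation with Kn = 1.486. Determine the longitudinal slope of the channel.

S = 0.00032

With bottom width b = 18.9 ft and side slope z = 0.46: A = (b + zy)y = (18.9 + 0.46×25)×25 = 760 ft²; P = b + 2y√(1+z²) = 18.9 + 2×25×1.101 = 73.94 ft.
Hydraulic radius R = A/P = 760/73.94 = 10.28 ft.
From Manning's equation, S = [nQ / (1.486 A R^(2/3))]² = [0.014 × 6820 / (1.486 × 760 × 10.28^(2/3))]² = 0.00032.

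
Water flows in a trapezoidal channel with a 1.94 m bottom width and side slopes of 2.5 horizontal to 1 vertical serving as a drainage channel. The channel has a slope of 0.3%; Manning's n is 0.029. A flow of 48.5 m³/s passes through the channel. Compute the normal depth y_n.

Manning's equation rearranged: A R^(2/3) = nQ / (1·√S) = 0.029 × 48.5 / (√0.003) = 25.68.
At y = 1.73 m: A R^(2/3) = 10.57 — too small.
At y = 2.95 m: A R^(2/3) = 36.67 — too large.
At y = 2.54 m: A R^(2/3) = 25.7 — ≈ 25.68.

y_n = 2.54 m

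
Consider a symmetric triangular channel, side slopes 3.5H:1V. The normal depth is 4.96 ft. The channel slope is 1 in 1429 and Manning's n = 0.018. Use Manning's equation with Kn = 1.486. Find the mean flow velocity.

V = 3.9 ft/s

For a triangular section with side slope z = 3.5: A = zy² = 3.5×4.96² = 86.11 ft²; P = 2y√(1+z²) = 2×4.96×3.64 = 36.11 ft.
Hydraulic radius R = A/P = 86.11/36.11 = 2.385 ft.
From Manning's equation, V = (1.486/n) R^(2/3) S^(1/2) = (1.486/0.018) × 2.385^(2/3) × 0.0006998^(1/2) = 3.9 ft/s.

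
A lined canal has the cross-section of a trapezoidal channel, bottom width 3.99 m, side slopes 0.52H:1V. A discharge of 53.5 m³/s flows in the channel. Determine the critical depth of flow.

y_c = 2.37 m

At critical depth, Q² T / (g A³) = 1, i.e. A³/T = Q²/g = 53.5²/9.81 = 291.8.
Try y = 1.9 m: A³/T = 141.8 — short.
Try y = 2.61 m: A³/T = 405.5 — over.
Try y = 2.37 m: A³/T = 293.7 — close enough.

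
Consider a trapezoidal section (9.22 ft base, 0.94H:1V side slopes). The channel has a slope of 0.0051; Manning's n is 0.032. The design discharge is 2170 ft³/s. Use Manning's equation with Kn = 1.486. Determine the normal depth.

y_n = 10.9 ft

Manning's equation rearranged: A R^(2/3) = nQ / (1.486·√S) = 0.032 × 2170 / (1.486 × √0.0051) = 654.3.
Try y = 12 ft: A R^(2/3) = 797.3 — high.
Try y = 7.77 ft: A R^(2/3) = 334.4 — low.
Try y = 10.9 ft: A R^(2/3) = 654.8 — ≈ 654.3.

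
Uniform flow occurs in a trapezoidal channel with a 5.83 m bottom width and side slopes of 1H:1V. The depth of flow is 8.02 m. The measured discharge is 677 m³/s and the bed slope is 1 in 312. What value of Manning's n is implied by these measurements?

With bottom width b = 5.83 m and side slope z = 1: A = (b + zy)y = (5.83 + 1×8.02)×8.02 = 111.1 m²; P = b + 2y√(1+z²) = 5.83 + 2×8.02×1.414 = 28.51 m.
Hydraulic radius R = A/P = 111.1/28.51 = 3.896 m.
Rearranging Manning's equation: n = (1/Q) A R^(2/3) S^(1/2) = (1/677) × 111.1 × 3.896^(2/3) × √0.003205 = 0.023.

n = 0.023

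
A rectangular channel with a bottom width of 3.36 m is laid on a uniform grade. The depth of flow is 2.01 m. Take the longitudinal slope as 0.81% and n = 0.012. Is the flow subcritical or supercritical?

Flow area A = b·y = 3.36 × 2.01 = 6.754 m². Wetted perimeter P = b + 2y = 3.36 + 2×2.01 = 7.38 m.
Hydraulic radius R = A/P = 6.754/7.38 = 0.9151 m.
V = (1/n) R^(2/3) √S = (1/0.012) × 0.9151^(2/3) × √0.0081 = 7.069 m/s. Hydraulic depth D_h = A/T = 6.754/3.36 = 2.01 m.
Froude number Fr = V/√(g·D_h) = 7.069/√(9.81×2.01) = 1.59, which is greater than 1, so the flow is supercritical.

supercritical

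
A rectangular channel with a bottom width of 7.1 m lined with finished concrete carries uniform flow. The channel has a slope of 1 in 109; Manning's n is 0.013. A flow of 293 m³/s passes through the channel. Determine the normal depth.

y_n = 3.75 m

Manning's equation rearranged: A R^(2/3) = nQ / (1·√S) = 0.013 × 293 / (√0.009174) = 39.77.
At y = 4.6 m: A R^(2/3) = 51.91 — too large.
At y = 2.85 m: A R^(2/3) = 27.46 — too small.
At y = 3.75 m: A R^(2/3) = 39.74 — close enough.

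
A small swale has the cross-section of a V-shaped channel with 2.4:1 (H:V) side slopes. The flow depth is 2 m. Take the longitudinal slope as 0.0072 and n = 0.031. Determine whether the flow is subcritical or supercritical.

For a triangular section with side slope z = 2.4: A = zy² = 2.4×2² = 9.6 m²; P = 2y√(1+z²) = 2×2×2.6 = 10.4 m.
Hydraulic radius R = A/P = 9.6/10.4 = 0.9231 m.
V = (1/n) R^(2/3) √S = (1/0.031) × 0.9231^(2/3) × √0.0072 = 2.595 m/s. Hydraulic depth D_h = A/T = 9.6/9.6 = 1 m.
Froude number Fr = V/√(g·D_h) = 2.595/√(9.81×1) = 0.829, which is less than 1, so the flow is subcritical.

subcritical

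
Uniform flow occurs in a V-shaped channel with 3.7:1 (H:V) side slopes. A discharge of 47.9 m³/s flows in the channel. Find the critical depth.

At critical depth, Q² T / (g A³) = 1, i.e. A³/T = Q²/g = 47.9²/9.81 = 233.9.
Try y = 2.42 m: A³/T = 568.1 — too large.
Try y = 1.45 m: A³/T = 43.87 — too small.
Try y = 2.03 m: A³/T = 236 — close enough.

y_c = 2.03 m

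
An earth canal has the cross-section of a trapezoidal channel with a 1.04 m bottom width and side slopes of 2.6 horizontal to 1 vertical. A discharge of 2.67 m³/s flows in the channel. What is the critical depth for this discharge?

At critical depth, Q² T / (g A³) = 1, i.e. A³/T = Q²/g = 2.67²/9.81 = 0.7267.
Try y = 0.397 m: A³/T = 0.1793 — too small.
Try y = 0.567 m: A³/T = 0.7264 — ≈ 0.7267.

y_c = 0.567 m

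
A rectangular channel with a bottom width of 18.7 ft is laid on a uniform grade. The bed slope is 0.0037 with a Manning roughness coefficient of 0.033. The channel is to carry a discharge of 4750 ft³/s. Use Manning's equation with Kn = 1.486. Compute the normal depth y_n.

y_n = 25.7 ft

Manning's equation rearranged: A R^(2/3) = nQ / (1.486·√S) = 0.033 × 4750 / (1.486 × √0.0037) = 1734.
Trying y = 32.2 ft: A R^(2/3) = 2255 — too large.
Trying y = 20.3 ft: A R^(2/3) = 1309 — too small.
Trying y = 25.7 ft: A R^(2/3) = 1734 — close enough.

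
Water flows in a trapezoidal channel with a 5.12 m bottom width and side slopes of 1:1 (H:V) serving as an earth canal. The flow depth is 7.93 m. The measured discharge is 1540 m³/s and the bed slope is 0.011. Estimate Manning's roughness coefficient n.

With bottom width b = 5.12 m and side slope z = 1: A = (b + zy)y = (5.12 + 1×7.93)×7.93 = 103.5 m²; P = b + 2y√(1+z²) = 5.12 + 2×7.93×1.414 = 27.55 m.
Hydraulic radius R = A/P = 103.5/27.55 = 3.756 m.
Rearranging Manning's equation: n = (1/Q) A R^(2/3) S^(1/2) = (1/1540) × 103.5 × 3.756^(2/3) × √0.011 = 0.017.

n = 0.017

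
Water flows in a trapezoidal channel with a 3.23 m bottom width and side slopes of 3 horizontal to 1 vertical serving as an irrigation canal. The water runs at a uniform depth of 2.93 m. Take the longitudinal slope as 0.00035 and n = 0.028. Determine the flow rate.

With bottom width b = 3.23 m and side slope z = 3: A = (b + zy)y = (3.23 + 3×2.93)×2.93 = 35.22 m²; P = b + 2y√(1+z²) = 3.23 + 2×2.93×3.162 = 21.76 m.
Hydraulic radius R = A/P = 35.22/21.76 = 1.618 m.
Manning's equation: Q = (1/n) A R^(2/3) S^(1/2) = (1/0.028) × 35.22 × 1.618^(2/3) × 0.00035^(1/2) = 32.4 m³/s.

Q = 32.4 m³/s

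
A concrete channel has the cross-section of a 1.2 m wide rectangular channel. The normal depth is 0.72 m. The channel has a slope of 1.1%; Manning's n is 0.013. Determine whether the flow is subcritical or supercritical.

Flow area A = b·y = 1.2 × 0.72 = 0.864 m². Wetted perimeter P = b + 2y = 1.2 + 2×0.72 = 2.64 m.
Hydraulic radius R = A/P = 0.864/2.64 = 0.3273 m.
V = (1/n) R^(2/3) √S = (1/0.013) × 0.3273^(2/3) × √0.011 = 3.831 m/s. Hydraulic depth D_h = A/T = 0.864/1.2 = 0.72 m.
Froude number Fr = V/√(g·D_h) = 3.831/√(9.81×0.72) = 1.44, which is greater than 1, so the flow is supercritical.

supercritical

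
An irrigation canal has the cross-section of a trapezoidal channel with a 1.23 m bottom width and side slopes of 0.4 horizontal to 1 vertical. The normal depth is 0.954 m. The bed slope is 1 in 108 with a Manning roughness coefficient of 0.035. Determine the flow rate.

Q = 2.55 m³/s

With bottom width b = 1.23 m and side slope z = 0.4: A = (b + zy)y = (1.23 + 0.4×0.954)×0.954 = 1.537 m²; P = b + 2y√(1+z²) = 1.23 + 2×0.954×1.077 = 3.285 m.
Hydraulic radius R = A/P = 1.537/3.285 = 0.468 m.
Manning's equation: Q = (1/n) A R^(2/3) S^(1/2) = (1/0.035) × 1.537 × 0.468^(2/3) × 0.009259^(1/2) = 2.55 m³/s.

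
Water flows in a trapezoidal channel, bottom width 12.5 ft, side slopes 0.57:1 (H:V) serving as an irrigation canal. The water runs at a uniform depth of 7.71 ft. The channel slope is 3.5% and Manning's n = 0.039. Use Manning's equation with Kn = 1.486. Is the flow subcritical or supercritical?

With bottom width b = 12.5 ft and side slope z = 0.57: A = (b + zy)y = (12.5 + 0.57×7.71)×7.71 = 130.3 ft²; P = b + 2y√(1+z²) = 12.5 + 2×7.71×1.151 = 30.25 ft.
Hydraulic radius R = A/P = 130.3/30.25 = 4.306 ft.
V = (1.486/n) R^(2/3) √S = (1.486/0.039) × 4.306^(2/3) × √0.035 = 18.87 ft/s. Hydraulic depth D_h = A/T = 130.3/21.29 = 6.118 ft.
Froude number Fr = V/√(g·D_h) = 18.87/√(32.2×6.118) = 1.34, which is greater than 1, so the flow is supercritical.

supercritical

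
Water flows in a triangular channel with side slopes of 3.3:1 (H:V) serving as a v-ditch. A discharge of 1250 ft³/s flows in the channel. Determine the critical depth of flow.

y_c = 6.17 ft

At critical depth, Q² T / (g A³) = 1, i.e. A³/T = Q²/g = 1250²/32.2 = 48520.
Try y = 4.7 ft: A³/T = 12490 — too small.
Try y = 6.74 ft: A³/T = 75740 — too large.
Try y = 6.17 ft: A³/T = 48690 — ≈ 48520.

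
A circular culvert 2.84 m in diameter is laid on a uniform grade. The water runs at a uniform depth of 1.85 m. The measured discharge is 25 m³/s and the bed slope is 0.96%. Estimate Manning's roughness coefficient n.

For a circular section of diameter D = 2.84 m at depth y = 1.85 m, the central angle is θ = 2 arccos(1 − 2y/D) = 3.757 rad. Then A = (D²/8)(θ − sin θ) = 4.37 m² and P = Dθ/2 = 5.335 m.
Hydraulic radius R = A/P = 4.37/5.335 = 0.8191 m.
Rearranging Manning's equation: n = (1/Q) A R^(2/3) S^(1/2) = (1/25) × 4.37 × 0.8191^(2/3) × √0.0096 = 0.015.

n = 0.015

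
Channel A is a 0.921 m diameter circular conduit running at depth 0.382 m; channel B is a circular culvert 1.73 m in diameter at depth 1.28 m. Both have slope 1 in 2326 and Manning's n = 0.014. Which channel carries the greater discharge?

channel B

Channel A: For a circular section of diameter D = 0.921 m at depth y = 0.382 m, the central angle is θ = 2 arccos(1 − 2y/D) = 2.799 rad. Then A = (D²/8)(θ − sin θ) = 0.2612 m² and P = Dθ/2 = 1.289 m. Hydraulic radius R = A/P = 0.2612/1.289 = 0.2026 m. Q_A = (1/0.014)·0.2612·0.2026^(2/3)·√0.0004299 = 0.1334 m³/s.
Channel B: For a circular section of diameter D = 1.73 m at depth y = 1.28 m, the central angle is θ = 2 arccos(1 − 2y/D) = 4.142 rad. Then A = (D²/8)(θ − sin θ) = 1.865 m² and P = Dθ/2 = 3.583 m. Hydraulic radius R = A/P = 1.865/3.583 = 0.5204 m. Q_B = (1/0.014)·1.865·0.5204^(2/3)·√0.0004299 = 1.787 m³/s.
Q_A = 0.1334 m³/s vs Q_B = 1.787 m³/s, so channel B carries more.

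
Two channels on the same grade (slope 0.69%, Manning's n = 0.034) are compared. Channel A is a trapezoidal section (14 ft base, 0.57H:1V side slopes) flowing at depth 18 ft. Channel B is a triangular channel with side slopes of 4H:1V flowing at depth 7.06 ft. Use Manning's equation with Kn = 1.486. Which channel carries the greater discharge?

Channel A: With bottom width b = 14 ft and side slope z = 0.57: A = (b + zy)y = (14 + 0.57×18)×18 = 436.7 ft²; P = b + 2y√(1+z²) = 14 + 2×18×1.151 = 55.44 ft. Hydraulic radius R = A/P = 436.7/55.44 = 7.877 ft. Q_A = (1.486/0.034)·436.7·7.877^(2/3)·√0.0069 = 6276 ft³/s.
Channel B: For a triangular section with side slope z = 4: A = zy² = 4×7.06² = 199.4 ft²; P = 2y√(1+z²) = 2×7.06×4.123 = 58.22 ft. Hydraulic radius R = A/P = 199.4/58.22 = 3.425 ft. Q_B = (1.486/0.034)·199.4·3.425^(2/3)·√0.0069 = 1645 ft³/s.
Q_A = 6276 ft³/s vs Q_B = 1645 ft³/s, so channel A carries more.

channel A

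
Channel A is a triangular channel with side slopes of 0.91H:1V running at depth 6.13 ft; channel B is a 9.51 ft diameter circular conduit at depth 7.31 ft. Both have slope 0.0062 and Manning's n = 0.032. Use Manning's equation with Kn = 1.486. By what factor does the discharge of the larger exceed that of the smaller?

2.14

Channel A: For a triangular section with side slope z = 0.91: A = zy² = 0.91×6.13² = 34.19 ft²; P = 2y√(1+z²) = 2×6.13×1.352 = 16.58 ft. Hydraulic radius R = A/P = 34.19/16.58 = 2.063 ft. Q_A = (1.486/0.032)·34.19·2.063^(2/3)·√0.0062 = 202.6 ft³/s.
Channel B: For a circular section of diameter D = 9.51 ft at depth y = 7.31 ft, the central angle is θ = 2 arccos(1 − 2y/D) = 4.276 rad. Then A = (D²/8)(θ − sin θ) = 58.59 ft² and P = Dθ/2 = 20.33 ft. Hydraulic radius R = A/P = 58.59/20.33 = 2.881 ft. Q_B = (1.486/0.032)·58.59·2.881^(2/3)·√0.0062 = 433.8 ft³/s.
The larger discharge is 433.8 ft³/s and the smaller is 202.6 ft³/s; the ratio is 2.14.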